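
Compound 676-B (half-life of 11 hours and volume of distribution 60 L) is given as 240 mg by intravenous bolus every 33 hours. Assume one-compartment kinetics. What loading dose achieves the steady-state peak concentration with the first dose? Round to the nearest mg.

f = (1/2)^(33/11) ≈ 0.125000; accumulation ratio R = 1/(1−f) ≈ 1.14286.
Loading dose to hit Cmax,ss on first dose: D_load = D_maint·R ≈ 240 × 1.14286 ≈ 274.29 mg.

274 mg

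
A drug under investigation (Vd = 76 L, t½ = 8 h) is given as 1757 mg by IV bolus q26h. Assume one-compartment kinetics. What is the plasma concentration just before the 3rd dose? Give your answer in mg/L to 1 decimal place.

f = (1/2)^(τ/t½) = (1/2)^(26/8) ≈ 0.1051.
C₀ = D/Vd = 1757/76 ≈ 23.118 mg/L.
Before the 3rd dose, 2 doses have been given. Superposition: Cmin = C₀·(f + f²).
≈ 23.118 × (0.1051 + 0.0110) ≈ 23.118 × 0.1161 ≈ 2.684 mg/L.

2.7 mg/L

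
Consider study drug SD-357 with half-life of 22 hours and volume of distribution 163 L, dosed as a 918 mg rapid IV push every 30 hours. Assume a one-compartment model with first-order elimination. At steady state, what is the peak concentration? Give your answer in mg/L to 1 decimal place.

k = ln2/t½ = ln2/22 ≈ 0.031507 h⁻¹; fraction remaining f = e^(−kτ) = e^(−0.031507×30) ≈ 0.3886.
At steady state, accumulation factor R = 1/(1 − e^(−kτ)) ≈ 1.6356.
Single-dose peak C₀ = D/Vd = 918/163 ≈ 5.632 mg/L.
Steady-state peak Cmax,ss = C₀·R ≈ 5.632 × 1.6356 ≈ 9.212 mg/L.

9.2 mg/L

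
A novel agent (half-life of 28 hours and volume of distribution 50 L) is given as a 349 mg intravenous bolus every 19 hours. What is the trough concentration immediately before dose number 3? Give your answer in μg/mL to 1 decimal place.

f = (1/2)^(τ/t½) = (1/2)^(19/28) ≈ 0.6248.
C₀ = D/Vd = 349/50 ≈ 6.980 μg/mL.
Before the 3rd dose, 2 doses have been given. Superposition: Cmin = C₀·(f + f²).
≈ 6.980 × (0.6248 + 0.3904) ≈ 6.980 × 1.0152 ≈ 7.086 μg/mL.

7.1 μg/mL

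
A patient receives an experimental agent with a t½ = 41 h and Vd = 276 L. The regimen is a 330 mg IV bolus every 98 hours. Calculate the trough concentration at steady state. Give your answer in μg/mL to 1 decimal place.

k = ln2/t½ = ln2/41 ≈ 0.016906 h⁻¹; fraction remaining f = e^(−kτ) = e^(−0.016906×98) ≈ 0.1908.
At steady state, accumulation factor R = 1/(1 − e^(−kτ)) ≈ 1.2358.
Single-dose peak C₀ = D/Vd = 330/276 ≈ 1.196 μg/mL.
Steady-state peak Cmax,ss = C₀·R ≈ 1.196 × 1.2358 ≈ 1.478 μg/mL.
One interval later, Cmin,ss = Cmax,ss·e^(−kτ) ≈ 1.478 × 0.1908 ≈ 0.282 μg/mL.

0.3 μg/mL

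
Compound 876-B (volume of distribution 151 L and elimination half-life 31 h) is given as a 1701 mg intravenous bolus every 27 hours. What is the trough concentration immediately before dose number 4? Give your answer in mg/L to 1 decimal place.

11.4 mg/L

f = (1/2)^(τ/t½) = (1/2)^(27/31) ≈ 0.5468.
C₀ = D/Vd = 1701/151 ≈ 11.265 mg/L.
Before the 4th dose, 3 doses have been given. Superposition: Cmin = C₀·(f + f² + … + f^3).
≈ 11.265 × (0.5468 + 0.2990 + 0.1635) ≈ 11.265 × 1.0093 ≈ 11.370 mg/L.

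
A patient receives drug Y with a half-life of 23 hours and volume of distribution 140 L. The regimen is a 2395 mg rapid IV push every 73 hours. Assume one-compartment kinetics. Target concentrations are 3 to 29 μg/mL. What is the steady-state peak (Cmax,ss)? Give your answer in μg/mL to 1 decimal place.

Over one 73-h interval, 73/23 ≈ 3.1739 half-lives elapse, leaving f ≈ 0.1108 of each dose.
Accumulation ratio R = 1/(1 − f) ≈ 1/0.8892 ≈ 1.1246.
Single-dose peak C₀ = D/Vd = 2395/140 ≈ 17.107 μg/mL.
Steady-state peak Cmax,ss = C₀·R ≈ 17.107 × 1.1246 ≈ 19.239 μg/mL.
Peak 19.2 μg/mL vs MTC 29 μg/mL: below toxic threshold.

19.2 μg/mL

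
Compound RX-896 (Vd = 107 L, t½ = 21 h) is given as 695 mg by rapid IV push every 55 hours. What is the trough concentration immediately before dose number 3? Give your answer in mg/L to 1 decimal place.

f = (1/2)^(τ/t½) = (1/2)^(55/21) ≈ 0.1628.
C₀ = D/Vd = 695/107 ≈ 6.495 mg/L.
Before the 3rd dose, 2 doses have been given. Superposition: Cmin = C₀·(f + f²).
≈ 6.495 × (0.1628 + 0.0265) ≈ 6.495 × 0.1893 ≈ 1.230 mg/L.

1.2 mg/L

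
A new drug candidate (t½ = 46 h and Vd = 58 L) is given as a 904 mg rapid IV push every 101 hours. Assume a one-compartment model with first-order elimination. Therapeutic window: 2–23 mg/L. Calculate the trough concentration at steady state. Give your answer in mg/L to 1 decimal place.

Over one 101-h interval, 101/46 ≈ 2.1957 half-lives elapse, leaving f ≈ 0.2183 of each dose.
Accumulation ratio R = 1/(1 − f) ≈ 1/0.7817 ≈ 1.2793.
Single-dose peak C₀ = D/Vd = 904/58 ≈ 15.586 mg/L.
Steady-state peak Cmax,ss = C₀·R ≈ 15.586 × 1.2793 ≈ 19.939 mg/L.
Steady-state trough Cmin,ss = Cmax,ss·f ≈ 19.939 × 0.2183 ≈ 4.353 mg/L.
Trough 4.4 mg/L vs MEC 2 mg/L: adequate.

4.4 mg/L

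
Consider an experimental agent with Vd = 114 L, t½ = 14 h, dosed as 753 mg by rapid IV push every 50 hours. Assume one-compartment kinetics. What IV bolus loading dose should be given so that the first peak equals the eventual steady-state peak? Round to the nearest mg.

f = (1/2)^(50/14) ≈ 0.084119; accumulation ratio R = 1/(1−f) ≈ 1.09184.
Loading dose to hit Cmax,ss on first dose: D_load = D_maint·R ≈ 753 × 1.09184 ≈ 822.16 mg.

822 mg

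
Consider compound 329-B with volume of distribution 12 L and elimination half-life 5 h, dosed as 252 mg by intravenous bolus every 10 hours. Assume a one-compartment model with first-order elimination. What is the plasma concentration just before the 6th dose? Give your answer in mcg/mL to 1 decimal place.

7.0 mcg/mL

f = (1/2)^(τ/t½) = (1/2)^(10/5) ≈ 0.2500.
C₀ = D/Vd = 252/12 ≈ 21.000 mcg/mL.
Before the 6th dose, 5 doses have been given. Superposition: Cmin = C₀·(f + f² + … + f^5).
≈ 21.000 × (0.2500 + 0.0625 + 0.0156 + 0.0039 + 0.0010) ≈ 21.000 × 0.3330 ≈ 6.993 mcg/mL.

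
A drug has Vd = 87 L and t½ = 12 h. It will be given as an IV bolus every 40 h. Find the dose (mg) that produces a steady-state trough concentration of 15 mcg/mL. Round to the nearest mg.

11849 mg

τ/t½ = 40/12 ≈ 3.3333, so f = (1/2)^(40/12) ≈ 0.099213.
Cmin,ss = (D/Vd)·f/(1−f), so D = Cmin,ss·Vd·(1−f)/f.
D = 15 × 87 × (1−f)/f ≈ 15 × 87 × 9.07932 ≈ 11848.51 mg.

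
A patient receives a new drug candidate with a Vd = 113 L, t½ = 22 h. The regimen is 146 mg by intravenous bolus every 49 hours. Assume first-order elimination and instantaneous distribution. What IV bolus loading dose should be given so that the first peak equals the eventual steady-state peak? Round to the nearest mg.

f = (1/2)^(49/22) ≈ 0.213562; accumulation ratio R = 1/(1−f) ≈ 1.27156.
Loading dose to hit Cmax,ss on first dose: D_load = D_maint·R ≈ 146 × 1.27156 ≈ 185.65 mg.

186 mg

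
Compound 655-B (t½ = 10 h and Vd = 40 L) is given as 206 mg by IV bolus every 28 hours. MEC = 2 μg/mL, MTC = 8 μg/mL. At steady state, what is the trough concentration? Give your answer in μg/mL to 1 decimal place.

k = ln2/t½ = ln2/10 ≈ 0.069315 h⁻¹; fraction remaining f = e^(−kτ) = e^(−0.069315×28) ≈ 0.1436.
Single-dose peak C₀ = D/Vd = 206/40 ≈ 5.150 μg/mL.
Steady-state trough Cmin,ss = C₀·f/(1−f) ≈ 5.150 × 0.1436/0.8564 ≈ 0.864 μg/mL.
Trough 0.9 μg/mL vs MEC 2 μg/mL: subtherapeutic.

0.9 μg/mL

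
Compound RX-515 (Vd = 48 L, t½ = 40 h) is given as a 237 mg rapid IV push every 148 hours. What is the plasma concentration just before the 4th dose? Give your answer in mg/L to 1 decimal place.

0.4 mg/L

f = (1/2)^(τ/t½) = (1/2)^(148/40) ≈ 0.0769.
C₀ = D/Vd = 237/48 ≈ 4.938 mg/L.
Before the 4th dose, 3 doses have been given. Superposition: Cmin = C₀·(f + f² + … + f^3).
≈ 4.938 × (0.0769 + 0.0059 + 0.0005) ≈ 4.938 × 0.0833 ≈ 0.411 mg/L.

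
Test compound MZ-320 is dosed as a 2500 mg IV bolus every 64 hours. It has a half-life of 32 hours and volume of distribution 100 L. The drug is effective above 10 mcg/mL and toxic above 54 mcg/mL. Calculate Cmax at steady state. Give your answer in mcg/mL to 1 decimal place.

33.3 mcg/mL

The dosing interval is 2 half-lives, so f = 2^(−2) = 0.25.
At steady state, R = 1/(1 − 0.25) = 4/3.
Single-dose peak C₀ = D/Vd = 2500/100 = 25 mcg/mL.
Steady-state peak Cmax,ss = C₀·R = 25 × 4/3 ≈ 33.333 mcg/mL.
Peak 33.3 mcg/mL vs MTC 54 mcg/mL: below toxic threshold.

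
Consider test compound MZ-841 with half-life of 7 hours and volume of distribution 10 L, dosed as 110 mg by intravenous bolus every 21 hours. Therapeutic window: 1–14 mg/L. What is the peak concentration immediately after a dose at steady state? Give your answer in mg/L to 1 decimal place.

12.6 mg/L

The dosing interval is 3 half-lives, so f = 2^(−3) = 0.125.
At steady state, R = 1/(1 − 0.125) = 8/7.
Single-dose peak C₀ = D/Vd = 110/10 = 11 mg/L.
Steady-state peak Cmax,ss = C₀·R = 11 × 8/7 ≈ 12.571 mg/L.
Peak 12.6 mg/L vs MTC 14 mg/L: below toxic threshold.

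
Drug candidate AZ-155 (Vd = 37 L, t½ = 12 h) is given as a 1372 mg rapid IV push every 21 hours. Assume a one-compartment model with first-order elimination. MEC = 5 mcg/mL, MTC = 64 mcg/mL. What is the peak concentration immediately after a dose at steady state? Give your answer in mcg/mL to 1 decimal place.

τ/t½ = 21/12 ≈ 1.75, so fraction remaining f = (1/2)^(21/12) ≈ 0.2973.
Accumulation ratio R = 1/(1 − f) ≈ 1/0.7027 ≈ 1.4231.
Single-dose peak C₀ = D/Vd = 1372/37 ≈ 37.081 mcg/mL.
Steady-state peak Cmax,ss = C₀·R ≈ 37.081 × 1.4231 ≈ 52.770 mcg/mL.
Peak 52.8 mcg/mL vs MTC 64 mcg/mL: below toxic threshold.

52.8 mcg/mL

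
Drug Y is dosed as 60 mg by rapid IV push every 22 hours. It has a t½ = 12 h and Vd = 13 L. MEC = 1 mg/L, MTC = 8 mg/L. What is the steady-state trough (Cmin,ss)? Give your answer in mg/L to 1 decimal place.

1.8 mg/L

τ/t½ = 22/12 ≈ 1.8333, so fraction remaining f = (1/2)^(22/12) ≈ 0.2806.
Single-dose peak C₀ = D/Vd = 60/13 ≈ 4.615 mg/L.
Steady-state trough Cmin,ss = C₀·f/(1−f) ≈ 4.615 × 0.2806/0.7194 ≈ 1.800 mg/L.
Trough 1.8 mg/L vs MEC 1 mg/L: adequate.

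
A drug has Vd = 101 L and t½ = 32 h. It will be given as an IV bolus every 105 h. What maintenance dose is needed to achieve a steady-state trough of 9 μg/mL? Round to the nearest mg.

7928 mg

τ/t½ = 105/32 ≈ 3.2812, so f = (1/2)^(105/32) ≈ 0.102860.
Cmin,ss = (D/Vd)·f/(1−f), so D = Cmin,ss·Vd·(1−f)/f.
D = 9 × 101 × (1−f)/f ≈ 9 × 101 × 8.72195 ≈ 7928.25 mg.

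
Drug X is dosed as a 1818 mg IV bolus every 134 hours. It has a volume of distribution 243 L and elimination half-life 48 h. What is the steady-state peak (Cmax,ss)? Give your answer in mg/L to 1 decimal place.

τ/t½ = 134/48 ≈ 2.7917, so fraction remaining f = (1/2)^(134/48) ≈ 0.1444.
At steady state, accumulation factor R = 1/(1 − e^(−kτ)) ≈ 1.1688.
Single-dose peak C₀ = D/Vd = 1818/243 ≈ 7.481 mg/L.
Cmax,ss = C₀/(1 − f) ≈ 7.481/0.8556 ≈ 8.744 mg/L.

8.7 mg/L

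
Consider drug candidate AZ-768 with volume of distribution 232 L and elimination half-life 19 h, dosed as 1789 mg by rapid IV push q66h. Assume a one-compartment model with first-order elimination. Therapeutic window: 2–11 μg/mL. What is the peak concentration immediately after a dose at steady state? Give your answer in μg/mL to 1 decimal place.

k = ln2/t½ = ln2/19 ≈ 0.036481 h⁻¹; fraction remaining f = e^(−kτ) = e^(−0.036481×66) ≈ 0.0900.
Accumulation ratio R = 1/(1 − f) ≈ 1/0.9100 ≈ 1.0989.
Each bolus raises the concentration by D/Vd = 1789/232 ≈ 7.711 μg/mL.
Steady-state peak Cmax,ss = C₀·R ≈ 7.711 × 1.0989 ≈ 8.474 μg/mL.
Peak 8.5 μg/mL vs MTC 11 μg/mL: below toxic threshold.

8.5 μg/mL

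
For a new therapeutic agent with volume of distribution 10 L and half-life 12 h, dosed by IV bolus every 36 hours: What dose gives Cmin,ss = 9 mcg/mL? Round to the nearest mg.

630 mg

τ/t½ = 36/12 ≈ 3, so f = (1/2)^(36/12) ≈ 0.125000.
Cmin,ss = (D/Vd)·f/(1−f), so D = Cmin,ss·Vd·(1−f)/f.
D = 9 × 10 × (1−f)/f ≈ 9 × 10 × 7.00000 ≈ 630.00 mg.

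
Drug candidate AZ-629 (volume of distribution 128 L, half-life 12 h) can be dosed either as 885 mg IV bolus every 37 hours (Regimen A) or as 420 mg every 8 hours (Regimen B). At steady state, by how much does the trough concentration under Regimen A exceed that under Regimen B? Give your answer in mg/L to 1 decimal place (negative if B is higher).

Regimen A: f = (1/2)^(37/12) ≈ 0.1180; Cmin,ss = (885/128)·f/(1−f) ≈ 0.925 mg/L.
Regimen B: f = (1/2)^(8/12) ≈ 0.6300; Cmin,ss = (420/128)·f/(1−f) ≈ 5.587 mg/L.
Difference ≈ 0.925 − 5.587 ≈ -4.662 mg/L.

-4.7 mg/L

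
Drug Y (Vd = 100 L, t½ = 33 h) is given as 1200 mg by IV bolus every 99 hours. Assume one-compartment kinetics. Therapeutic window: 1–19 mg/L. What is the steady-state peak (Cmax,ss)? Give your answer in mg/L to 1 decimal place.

13.7 mg/L

The dosing interval is 3 half-lives, so f = 2^(−3) = 0.125.
At steady state, R = 1/(1 − 0.125) = 8/7.
Single-dose peak C₀ = D/Vd = 1200/100 = 12 mg/L.
Steady-state peak Cmax,ss = C₀·R = 12 × 8/7 ≈ 13.714 mg/L.
Peak 13.7 mg/L vs MTC 19 mg/L: below toxic threshold.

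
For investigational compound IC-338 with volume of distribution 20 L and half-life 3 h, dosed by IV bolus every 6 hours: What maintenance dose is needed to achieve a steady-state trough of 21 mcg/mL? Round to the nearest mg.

1260 mg

τ/t½ = 6/3 ≈ 2, so f = (1/2)^(6/3) ≈ 0.250000.
Cmin,ss = (D/Vd)·f/(1−f), so D = Cmin,ss·Vd·(1−f)/f.
D = 21 × 20 × (1−f)/f ≈ 21 × 20 × 3.00000 ≈ 1260.00 mg.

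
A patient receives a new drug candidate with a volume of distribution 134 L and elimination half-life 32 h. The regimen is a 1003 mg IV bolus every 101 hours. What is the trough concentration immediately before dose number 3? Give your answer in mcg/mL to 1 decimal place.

0.9 mcg/mL

f = (1/2)^(τ/t½) = (1/2)^(101/32) ≈ 0.1122.
C₀ = D/Vd = 1003/134 ≈ 7.485 mcg/mL.
Before the 3rd dose, 2 doses have been given. Superposition: Cmin = C₀·(f + f²).
≈ 7.485 × (0.1122 + 0.0126) ≈ 7.485 × 0.1248 ≈ 0.934 mcg/mL.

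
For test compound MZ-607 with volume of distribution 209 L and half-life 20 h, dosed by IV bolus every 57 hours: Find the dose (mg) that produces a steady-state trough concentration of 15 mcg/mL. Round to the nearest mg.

19468 mg

τ/t½ = 57/20 ≈ 2.85, so f = (1/2)^(57/20) ≈ 0.138696.
Cmin,ss = (D/Vd)·f/(1−f), so D = Cmin,ss·Vd·(1−f)/f.
D = 15 × 209 × (1−f)/f ≈ 15 × 209 × 6.21001 ≈ 19468.38 mg.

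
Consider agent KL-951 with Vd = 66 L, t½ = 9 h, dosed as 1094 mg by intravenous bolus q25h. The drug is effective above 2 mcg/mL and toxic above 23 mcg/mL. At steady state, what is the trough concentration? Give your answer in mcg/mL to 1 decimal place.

2.8 mcg/mL

Over one 25-h interval, 25/9 ≈ 2.7778 half-lives elapse, leaving f ≈ 0.1458 of each dose.
At steady state, accumulation factor R = 1/(1 − e^(−kτ)) ≈ 1.1707.
Single-dose peak C₀ = D/Vd = 1094/66 ≈ 16.576 mcg/mL.
Steady-state peak Cmax,ss = C₀·R ≈ 16.576 × 1.1707 ≈ 19.406 mcg/mL.
One interval later, Cmin,ss = Cmax,ss·e^(−kτ) ≈ 19.406 × 0.1458 ≈ 2.829 mcg/mL.
Trough 2.8 mcg/mL vs MEC 2 mcg/mL: adequate.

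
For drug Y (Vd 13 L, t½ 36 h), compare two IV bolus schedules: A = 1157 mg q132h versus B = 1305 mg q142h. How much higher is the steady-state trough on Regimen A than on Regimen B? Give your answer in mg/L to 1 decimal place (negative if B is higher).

0.6 mg/L

Regimen A: f = (1/2)^(132/36) ≈ 0.0787; Cmin,ss = (1157/13)·f/(1−f) ≈ 7.603 mg/L.
Regimen B: f = (1/2)^(142/36) ≈ 0.0650; Cmin,ss = (1305/13)·f/(1−f) ≈ 6.979 mg/L.
Difference ≈ 7.603 − 6.979 ≈ 0.624 mg/L.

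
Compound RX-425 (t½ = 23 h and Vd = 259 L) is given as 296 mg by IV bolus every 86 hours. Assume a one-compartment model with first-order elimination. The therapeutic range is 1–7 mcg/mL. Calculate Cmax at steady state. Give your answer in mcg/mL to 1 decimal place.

1.2 mcg/mL

τ/t½ = 86/23 ≈ 3.7391, so fraction remaining f = (1/2)^(86/23) ≈ 0.0749.
Accumulation ratio R = 1/(1 − f) ≈ 1/0.9251 ≈ 1.0810.
Each bolus raises the concentration by D/Vd = 296/259 ≈ 1.143 mcg/mL.
Cmax,ss = C₀/(1 − f) ≈ 1.143/0.9251 ≈ 1.236 mcg/mL.
Peak 1.2 mcg/mL vs MTC 7 mcg/mL: below toxic threshold.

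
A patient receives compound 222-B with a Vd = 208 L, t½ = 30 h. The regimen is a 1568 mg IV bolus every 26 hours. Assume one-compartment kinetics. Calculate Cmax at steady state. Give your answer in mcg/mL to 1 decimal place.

τ/t½ = 26/30 ≈ 0.86667, so fraction remaining f = (1/2)^(26/30) ≈ 0.5484.
Accumulation ratio R = 1/(1 − f) ≈ 1/0.4516 ≈ 2.2143.
Single-dose peak C₀ = D/Vd = 1568/208 ≈ 7.538 mcg/mL.
Steady-state peak Cmax,ss = C₀·R ≈ 7.538 × 2.2143 ≈ 16.691 mcg/mL.

16.7 mcg/mL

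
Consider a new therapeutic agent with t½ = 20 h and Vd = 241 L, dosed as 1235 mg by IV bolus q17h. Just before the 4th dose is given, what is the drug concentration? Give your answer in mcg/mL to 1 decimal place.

f = (1/2)^(τ/t½) = (1/2)^(17/20) ≈ 0.5548.
C₀ = D/Vd = 1235/241 ≈ 5.124 mcg/mL.
Before the 4th dose, 3 doses have been given. Superposition: Cmin = C₀·(f + f² + … + f^3).
≈ 5.124 × (0.5548 + 0.3078 + 0.1708) ≈ 5.124 × 1.0334 ≈ 5.295 mcg/mL.

5.3 mcg/mL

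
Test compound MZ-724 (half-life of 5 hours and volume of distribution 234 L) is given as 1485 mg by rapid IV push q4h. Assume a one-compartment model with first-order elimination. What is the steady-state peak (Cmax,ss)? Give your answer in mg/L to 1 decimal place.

14.9 mg/L

τ/t½ = 4/5 ≈ 0.8, so fraction remaining f = (1/2)^(4/5) ≈ 0.5743.
At steady state, accumulation factor R = 1/(1 − e^(−kτ)) ≈ 2.3491.
Single-dose peak C₀ = D/Vd = 1485/234 ≈ 6.346 mg/L.
Steady-state peak Cmax,ss = C₀·R ≈ 6.346 × 2.3491 ≈ 14.907 mg/L.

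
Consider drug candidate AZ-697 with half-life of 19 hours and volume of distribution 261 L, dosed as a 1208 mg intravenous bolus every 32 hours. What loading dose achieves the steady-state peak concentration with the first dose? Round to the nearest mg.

f = (1/2)^(32/19) ≈ 0.311173; accumulation ratio R = 1/(1−f) ≈ 1.45174.
Loading dose to hit Cmax,ss on first dose: D_load = D_maint·R ≈ 1208 × 1.45174 ≈ 1753.70 mg.

1754 mg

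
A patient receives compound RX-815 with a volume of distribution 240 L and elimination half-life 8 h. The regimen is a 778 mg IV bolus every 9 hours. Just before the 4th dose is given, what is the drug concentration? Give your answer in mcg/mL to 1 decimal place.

2.5 mcg/mL

f = (1/2)^(τ/t½) = (1/2)^(9/8) ≈ 0.4585.
C₀ = D/Vd = 778/240 ≈ 3.242 mcg/mL.
Before the 4th dose, 3 doses have been given. Superposition: Cmin = C₀·(f + f² + … + f^3).
≈ 3.242 × (0.4585 + 0.2102 + 0.0964) ≈ 3.242 × 0.7651 ≈ 2.480 mcg/mL.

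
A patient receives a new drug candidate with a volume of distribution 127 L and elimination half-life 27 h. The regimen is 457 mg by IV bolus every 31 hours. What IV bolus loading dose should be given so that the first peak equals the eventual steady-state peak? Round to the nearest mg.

f = (1/2)^(31/27) ≈ 0.451204; accumulation ratio R = 1/(1−f) ≈ 1.82217.
Loading dose to hit Cmax,ss on first dose: D_load = D_maint·R ≈ 457 × 1.82217 ≈ 832.73 mg.

833 mg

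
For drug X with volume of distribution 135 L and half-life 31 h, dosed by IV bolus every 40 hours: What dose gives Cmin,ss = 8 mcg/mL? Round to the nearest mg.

τ/t½ = 40/31 ≈ 1.2903, so f = (1/2)^(40/31) ≈ 0.408860.
Cmin,ss = (D/Vd)·f/(1−f), so D = Cmin,ss·Vd·(1−f)/f.
D = 8 × 135 × (1−f)/f ≈ 8 × 135 × 1.44582 ≈ 1561.49 mg.

1561 mg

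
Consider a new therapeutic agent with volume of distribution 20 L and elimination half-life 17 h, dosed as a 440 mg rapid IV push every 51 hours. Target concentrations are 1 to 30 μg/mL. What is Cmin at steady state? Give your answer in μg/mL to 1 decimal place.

3.1 μg/mL

The dosing interval is 3 half-lives, so f = 2^(−3) = 0.125.
Accumulation ratio R = 1/(1 − f) = 1/0.875 = 8/7.
Single-dose peak C₀ = D/Vd = 440/20 = 22 μg/mL.
Steady-state peak Cmax,ss = C₀·R = 22 × 8/7 ≈ 25.143 μg/mL.
Steady-state trough Cmin,ss = Cmax,ss·f ≈ 25.143 × 0.125 ≈ 3.143 μg/mL.
Trough 3.1 μg/mL vs MEC 1 μg/mL: adequate.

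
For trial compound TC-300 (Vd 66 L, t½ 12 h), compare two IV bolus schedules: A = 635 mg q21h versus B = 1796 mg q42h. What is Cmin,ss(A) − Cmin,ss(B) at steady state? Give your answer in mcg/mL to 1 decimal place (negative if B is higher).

1.4 mcg/mL

Regimen A: f = (1/2)^(21/12) ≈ 0.2973; Cmin,ss = (635/66)·f/(1−f) ≈ 4.071 mcg/mL.
Regimen B: f = (1/2)^(42/12) ≈ 0.0884; Cmin,ss = (1796/66)·f/(1−f) ≈ 2.639 mcg/mL.
Difference ≈ 4.071 − 2.639 ≈ 1.432 mcg/mL.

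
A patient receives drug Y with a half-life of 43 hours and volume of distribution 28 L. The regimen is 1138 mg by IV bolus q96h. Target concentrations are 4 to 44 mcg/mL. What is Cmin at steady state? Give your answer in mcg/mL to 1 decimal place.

k = ln2/t½ = ln2/43 ≈ 0.016120 h⁻¹; fraction remaining f = e^(−kτ) = e^(−0.016120×96) ≈ 0.2128.
Accumulation ratio R = 1/(1 − f) ≈ 1/0.7872 ≈ 1.2703.
Each bolus raises the concentration by D/Vd = 1138/28 ≈ 40.643 mcg/mL.
Steady-state peak Cmax,ss = C₀·R ≈ 40.643 × 1.2703 ≈ 51.629 mcg/mL.
One interval later, Cmin,ss = Cmax,ss·e^(−kτ) ≈ 51.629 × 0.2128 ≈ 10.987 mcg/mL.
Trough 11.0 mcg/mL vs MEC 4 mcg/mL: adequate.

11.0 mcg/mL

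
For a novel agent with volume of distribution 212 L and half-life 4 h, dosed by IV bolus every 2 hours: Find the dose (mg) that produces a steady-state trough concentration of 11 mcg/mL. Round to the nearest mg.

τ/t½ = 2/4 ≈ 0.5, so f = (1/2)^(2/4) ≈ 0.707107.
Cmin,ss = (D/Vd)·f/(1−f), so D = Cmin,ss·Vd·(1−f)/f.
D = 11 × 212 × (1−f)/f ≈ 11 × 212 × 0.41421 ≈ 965.94 mg.

966 mg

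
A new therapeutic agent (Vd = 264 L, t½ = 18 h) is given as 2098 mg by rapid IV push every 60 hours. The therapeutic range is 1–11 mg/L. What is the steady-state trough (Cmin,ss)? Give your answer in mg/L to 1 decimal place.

τ/t½ = 60/18 ≈ 3.3333, so fraction remaining f = (1/2)^(60/18) ≈ 0.0992.
Single-dose peak C₀ = D/Vd = 2098/264 ≈ 7.947 mg/L.
Steady-state trough Cmin,ss = C₀·f/(1−f) ≈ 7.947 × 0.0992/0.9008 ≈ 0.875 mg/L.
Trough 0.9 mg/L vs MEC 1 mg/L: subtherapeutic.

0.9 mg/L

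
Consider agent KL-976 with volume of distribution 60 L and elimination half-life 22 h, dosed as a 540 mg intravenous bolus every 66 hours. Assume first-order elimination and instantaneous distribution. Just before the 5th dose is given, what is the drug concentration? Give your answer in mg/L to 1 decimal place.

f = (1/2)^(τ/t½) = (1/2)^(66/22) ≈ 0.1250.
C₀ = D/Vd = 540/60 ≈ 9.000 mg/L.
Before the 5th dose, 4 doses have been given. Superposition: Cmin = C₀·(f + f² + … + f^4).
≈ 9.000 × (0.1250 + 0.0156 + 0.0020 + 0.0002) ≈ 9.000 × 0.1428 ≈ 1.285 mg/L.

1.3 mg/L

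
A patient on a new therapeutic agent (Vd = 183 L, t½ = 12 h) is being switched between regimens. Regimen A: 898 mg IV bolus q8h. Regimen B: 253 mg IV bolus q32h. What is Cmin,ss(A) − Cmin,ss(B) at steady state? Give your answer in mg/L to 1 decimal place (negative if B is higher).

Regimen A: f = (1/2)^(8/12) ≈ 0.6300; Cmin,ss = (898/183)·f/(1−f) ≈ 8.355 mg/L.
Regimen B: f = (1/2)^(32/12) ≈ 0.1575; Cmin,ss = (253/183)·f/(1−f) ≈ 0.258 mg/L.
Difference ≈ 8.355 − 0.258 ≈ 8.097 mg/L.

8.1 mg/L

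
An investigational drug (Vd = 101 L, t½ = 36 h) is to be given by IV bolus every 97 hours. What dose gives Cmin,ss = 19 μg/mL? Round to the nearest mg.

10503 mg

τ/t½ = 97/36 ≈ 2.6944, so f = (1/2)^(97/36) ≈ 0.154487.
Cmin,ss = (D/Vd)·f/(1−f), so D = Cmin,ss·Vd·(1−f)/f.
D = 19 × 101 × (1−f)/f ≈ 19 × 101 × 5.47304 ≈ 10502.76 mg.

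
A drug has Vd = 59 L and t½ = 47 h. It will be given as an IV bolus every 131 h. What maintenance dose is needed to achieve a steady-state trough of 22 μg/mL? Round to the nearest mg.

7662 mg

τ/t½ = 131/47 ≈ 2.7872, so f = (1/2)^(131/47) ≈ 0.144863.
Cmin,ss = (D/Vd)·f/(1−f), so D = Cmin,ss·Vd·(1−f)/f.
D = 22 × 59 × (1−f)/f ≈ 22 × 59 × 5.90307 ≈ 7662.18 mg.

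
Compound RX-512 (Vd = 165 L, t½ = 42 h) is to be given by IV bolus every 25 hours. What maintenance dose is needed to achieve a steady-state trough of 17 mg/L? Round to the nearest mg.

1433 mg

τ/t½ = 25/42 ≈ 0.59524, so f = (1/2)^(25/42) ≈ 0.661935.
Cmin,ss = (D/Vd)·f/(1−f), so D = Cmin,ss·Vd·(1−f)/f.
D = 17 × 165 × (1−f)/f ≈ 17 × 165 × 0.51072 ≈ 1432.57 mg.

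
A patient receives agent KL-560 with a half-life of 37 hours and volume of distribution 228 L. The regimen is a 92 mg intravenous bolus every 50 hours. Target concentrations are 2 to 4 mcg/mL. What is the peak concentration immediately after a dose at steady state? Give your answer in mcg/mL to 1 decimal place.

0.7 mcg/mL

Over one 50-h interval, 50/37 ≈ 1.3514 half-lives elapse, leaving f ≈ 0.3919 of each dose.
At steady state, accumulation factor R = 1/(1 − e^(−kτ)) ≈ 1.6445.
Each bolus raises the concentration by D/Vd = 92/228 ≈ 0.404 mcg/mL.
Steady-state peak Cmax,ss = C₀·R ≈ 0.404 × 1.6445 ≈ 0.664 mcg/mL.
Peak 0.7 mcg/mL vs MTC 4 mcg/mL: below toxic threshold.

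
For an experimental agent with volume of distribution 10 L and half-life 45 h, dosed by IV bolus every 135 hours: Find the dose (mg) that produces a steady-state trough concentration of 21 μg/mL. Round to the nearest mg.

1470 mg

τ/t½ = 135/45 ≈ 3, so f = (1/2)^(135/45) ≈ 0.125000.
Cmin,ss = (D/Vd)·f/(1−f), so D = Cmin,ss·Vd·(1−f)/f.
D = 21 × 10 × (1−f)/f ≈ 21 × 10 × 7.00000 ≈ 1470.00 mg.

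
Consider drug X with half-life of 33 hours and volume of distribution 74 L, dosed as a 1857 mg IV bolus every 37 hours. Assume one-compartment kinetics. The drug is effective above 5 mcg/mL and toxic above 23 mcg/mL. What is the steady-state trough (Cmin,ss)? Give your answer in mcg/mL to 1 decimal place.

τ/t½ = 37/33 ≈ 1.1212, so fraction remaining f = (1/2)^(37/33) ≈ 0.4597.
Single-dose peak C₀ = D/Vd = 1857/74 ≈ 25.095 mcg/mL.
Steady-state trough Cmin,ss = C₀·f/(1−f) ≈ 25.095 × 0.4597/0.5403 ≈ 21.351 mcg/mL.
Trough 21.4 mcg/mL vs MEC 5 mcg/mL: adequate.

21.4 mcg/mL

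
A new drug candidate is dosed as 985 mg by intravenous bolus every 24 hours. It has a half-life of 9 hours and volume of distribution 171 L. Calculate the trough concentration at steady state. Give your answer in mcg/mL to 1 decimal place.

τ/t½ = 24/9 ≈ 2.6667, so fraction remaining f = (1/2)^(24/9) ≈ 0.1575.
Single-dose peak C₀ = D/Vd = 985/171 ≈ 5.760 mcg/mL.
Steady-state trough Cmin,ss = C₀·f/(1−f) ≈ 5.760 × 0.1575/0.8425 ≈ 1.077 mcg/mL.

1.1 mcg/mL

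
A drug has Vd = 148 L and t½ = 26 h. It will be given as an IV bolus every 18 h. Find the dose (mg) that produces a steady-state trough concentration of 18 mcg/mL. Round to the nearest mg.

τ/t½ = 18/26 ≈ 0.69231, so f = (1/2)^(18/26) ≈ 0.618863.
Cmin,ss = (D/Vd)·f/(1−f), so D = Cmin,ss·Vd·(1−f)/f.
D = 18 × 148 × (1−f)/f ≈ 18 × 148 × 0.61587 ≈ 1640.68 mg.

1641 mg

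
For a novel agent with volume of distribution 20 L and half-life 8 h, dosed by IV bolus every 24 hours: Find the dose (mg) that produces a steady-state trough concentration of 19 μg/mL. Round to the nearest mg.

τ/t½ = 24/8 ≈ 3, so f = (1/2)^(24/8) ≈ 0.125000.
Cmin,ss = (D/Vd)·f/(1−f), so D = Cmin,ss·Vd·(1−f)/f.
D = 19 × 20 × (1−f)/f ≈ 19 × 20 × 7.00000 ≈ 2660.00 mg.

2660 mg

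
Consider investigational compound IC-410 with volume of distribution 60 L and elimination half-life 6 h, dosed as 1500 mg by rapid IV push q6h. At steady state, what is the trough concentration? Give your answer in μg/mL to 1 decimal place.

25.0 μg/mL

τ = 6 h = 1 half-life, so f = (1/2)^1 = 0.5.
At steady state, R = 1/(1 − 0.5) = 2/1.
Single-dose peak C₀ = D/Vd = 1500/60 = 25 μg/mL.
Steady-state peak Cmax,ss = C₀·R = 25 × 2/1 ≈ 50.000 μg/mL.
Steady-state trough Cmin,ss = Cmax,ss·f ≈ 50.000 × 0.5 ≈ 25.000 μg/mL.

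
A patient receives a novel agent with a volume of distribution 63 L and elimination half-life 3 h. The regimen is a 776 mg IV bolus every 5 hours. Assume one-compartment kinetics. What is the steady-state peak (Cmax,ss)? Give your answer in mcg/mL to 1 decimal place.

18.0 mcg/mL

τ/t½ = 5/3 ≈ 1.6667, so fraction remaining f = (1/2)^(5/3) ≈ 0.3150.
Accumulation ratio R = 1/(1 − f) ≈ 1/0.6850 ≈ 1.4599.
Single-dose peak C₀ = D/Vd = 776/63 ≈ 12.317 mcg/mL.
Cmax,ss = C₀/(1 − f) ≈ 12.317/0.6850 ≈ 17.981 mcg/mL.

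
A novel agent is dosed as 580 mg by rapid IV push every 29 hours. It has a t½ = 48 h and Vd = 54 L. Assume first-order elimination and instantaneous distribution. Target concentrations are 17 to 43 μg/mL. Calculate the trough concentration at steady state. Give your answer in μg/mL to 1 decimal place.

Over one 29-h interval, 29/48 ≈ 0.60417 half-lives elapse, leaving f ≈ 0.6579 of each dose.
At steady state, accumulation factor R = 1/(1 − e^(−kτ)) ≈ 2.9231.
Single-dose peak C₀ = D/Vd = 580/54 ≈ 10.741 μg/mL.
Steady-state peak Cmax,ss = C₀·R ≈ 10.741 × 2.9231 ≈ 31.397 μg/mL.
One interval later, Cmin,ss = Cmax,ss·e^(−kτ) ≈ 31.397 × 0.6579 ≈ 20.656 μg/mL.
Trough 20.7 μg/mL vs MEC 17 μg/mL: adequate.

20.7 μg/mL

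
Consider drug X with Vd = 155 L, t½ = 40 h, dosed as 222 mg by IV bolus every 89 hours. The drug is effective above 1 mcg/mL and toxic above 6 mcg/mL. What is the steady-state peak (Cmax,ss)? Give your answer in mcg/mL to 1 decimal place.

τ/t½ = 89/40 ≈ 2.225, so fraction remaining f = (1/2)^(89/40) ≈ 0.2139.
At steady state, accumulation factor R = 1/(1 − e^(−kτ)) ≈ 1.2721.
Each bolus raises the concentration by D/Vd = 222/155 ≈ 1.432 mcg/mL.
Steady-state peak Cmax,ss = C₀·R ≈ 1.432 × 1.2721 ≈ 1.822 mcg/mL.
Peak 1.8 mcg/mL vs MTC 6 mcg/mL: below toxic threshold.

1.8 mcg/mL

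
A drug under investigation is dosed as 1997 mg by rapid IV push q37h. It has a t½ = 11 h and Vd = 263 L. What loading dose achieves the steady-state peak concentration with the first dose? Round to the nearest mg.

2212 mg

f = (1/2)^(37/11) ≈ 0.097150; accumulation ratio R = 1/(1−f) ≈ 1.10760.
Loading dose to hit Cmax,ss on first dose: D_load = D_maint·R ≈ 1997 × 1.10760 ≈ 2211.88 mg.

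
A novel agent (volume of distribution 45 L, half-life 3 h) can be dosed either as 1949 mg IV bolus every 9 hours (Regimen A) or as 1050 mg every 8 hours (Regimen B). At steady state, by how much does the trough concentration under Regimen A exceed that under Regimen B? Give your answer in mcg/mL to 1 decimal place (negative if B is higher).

1.8 mcg/mL

Regimen A: f = (1/2)^(9/3) ≈ 0.1250; Cmin,ss = (1949/45)·f/(1−f) ≈ 6.187 mcg/mL.
Regimen B: f = (1/2)^(8/3) ≈ 0.1575; Cmin,ss = (1050/45)·f/(1−f) ≈ 4.362 mcg/mL.
Difference ≈ 6.187 − 4.362 ≈ 1.825 mcg/mL.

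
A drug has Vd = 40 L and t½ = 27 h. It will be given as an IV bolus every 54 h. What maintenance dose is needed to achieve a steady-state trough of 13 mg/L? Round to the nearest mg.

1560 mg

τ/t½ = 54/27 ≈ 2, so f = (1/2)^(54/27) ≈ 0.250000.
Cmin,ss = (D/Vd)·f/(1−f), so D = Cmin,ss·Vd·(1−f)/f.
D = 13 × 40 × (1−f)/f ≈ 13 × 40 × 3.00000 ≈ 1560.00 mg.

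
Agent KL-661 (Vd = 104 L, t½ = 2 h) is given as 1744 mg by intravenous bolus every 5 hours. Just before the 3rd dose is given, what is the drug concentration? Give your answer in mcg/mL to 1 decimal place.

f = (1/2)^(τ/t½) = (1/2)^(5/2) ≈ 0.1768.
C₀ = D/Vd = 1744/104 ≈ 16.769 mcg/mL.
Before the 3rd dose, 2 doses have been given. Superposition: Cmin = C₀·(f + f²).
≈ 16.769 × (0.1768 + 0.0313) ≈ 16.769 × 0.2081 ≈ 3.490 mcg/mL.

3.5 mcg/mL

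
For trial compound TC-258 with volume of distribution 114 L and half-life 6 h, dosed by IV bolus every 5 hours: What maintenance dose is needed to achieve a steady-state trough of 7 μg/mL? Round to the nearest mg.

624 mg

τ/t½ = 5/6 ≈ 0.83333, so f = (1/2)^(5/6) ≈ 0.561231.
Cmin,ss = (D/Vd)·f/(1−f), so D = Cmin,ss·Vd·(1−f)/f.
D = 7 × 114 × (1−f)/f ≈ 7 × 114 × 0.78180 ≈ 623.88 mg.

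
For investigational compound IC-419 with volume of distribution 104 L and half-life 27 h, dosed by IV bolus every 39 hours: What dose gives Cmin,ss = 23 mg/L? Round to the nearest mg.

4118 mg

τ/t½ = 39/27 ≈ 1.4444, so f = (1/2)^(39/27) ≈ 0.367434.
Cmin,ss = (D/Vd)·f/(1−f), so D = Cmin,ss·Vd·(1−f)/f.
D = 23 × 104 × (1−f)/f ≈ 23 × 104 × 1.72158 ≈ 4118.02 mg.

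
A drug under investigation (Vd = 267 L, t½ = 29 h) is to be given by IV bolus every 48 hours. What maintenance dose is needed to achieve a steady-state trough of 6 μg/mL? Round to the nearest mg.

3444 mg

τ/t½ = 48/29 ≈ 1.6552, so f = (1/2)^(48/29) ≈ 0.317500.
Cmin,ss = (D/Vd)·f/(1−f), so D = Cmin,ss·Vd·(1−f)/f.
D = 6 × 267 × (1−f)/f ≈ 6 × 267 × 2.14961 ≈ 3443.68 mg.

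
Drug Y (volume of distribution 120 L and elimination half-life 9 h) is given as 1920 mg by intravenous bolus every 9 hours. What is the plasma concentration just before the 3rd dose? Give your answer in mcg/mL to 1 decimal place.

12.0 mcg/mL

f = (1/2)^(τ/t½) = (1/2)^(9/9) ≈ 0.5000.
C₀ = D/Vd = 1920/120 ≈ 16.000 mcg/mL.
Before the 3rd dose, 2 doses have been given. Superposition: Cmin = C₀·(f + f²).
≈ 16.000 × (0.5000 + 0.2500) ≈ 16.000 × 0.7500 ≈ 12.000 mcg/mL.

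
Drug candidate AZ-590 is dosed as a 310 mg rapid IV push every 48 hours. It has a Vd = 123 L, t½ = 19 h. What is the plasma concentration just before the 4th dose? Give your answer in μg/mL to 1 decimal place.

0.5 μg/mL

f = (1/2)^(τ/t½) = (1/2)^(48/19) ≈ 0.1736.
C₀ = D/Vd = 310/123 ≈ 2.520 μg/mL.
Before the 4th dose, 3 doses have been given. Superposition: Cmin = C₀·(f + f² + … + f^3).
≈ 2.520 × (0.1736 + 0.0301 + 0.0052) ≈ 2.520 × 0.2089 ≈ 0.526 μg/mL.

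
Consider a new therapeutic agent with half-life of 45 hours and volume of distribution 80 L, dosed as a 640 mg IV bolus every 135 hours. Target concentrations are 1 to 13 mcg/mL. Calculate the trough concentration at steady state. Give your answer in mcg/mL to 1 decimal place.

τ = 135 h = 3 half-lives, so f = (1/2)^3 = 0.125.
Accumulation ratio R = 1/(1 − f) = 1/0.875 = 8/7.
Single-dose peak C₀ = D/Vd = 640/80 = 8 mcg/mL.
Steady-state peak Cmax,ss = C₀·R = 8 × 8/7 ≈ 9.143 mcg/mL.
Steady-state trough Cmin,ss = Cmax,ss·f ≈ 9.143 × 0.125 ≈ 1.143 mcg/mL.
Trough 1.1 mcg/mL vs MEC 1 mcg/mL: adequate.

1.1 mcg/mL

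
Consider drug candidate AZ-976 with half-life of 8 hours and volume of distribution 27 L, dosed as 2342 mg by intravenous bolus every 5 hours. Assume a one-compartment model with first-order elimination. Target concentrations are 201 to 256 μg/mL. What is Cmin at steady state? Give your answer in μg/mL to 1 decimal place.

160.0 μg/mL

τ/t½ = 5/8 ≈ 0.625, so fraction remaining f = (1/2)^(5/8) ≈ 0.6484.
Single-dose peak C₀ = D/Vd = 2342/27 ≈ 86.741 μg/mL.
Steady-state trough Cmin,ss = C₀·f/(1−f) ≈ 86.741 × 0.6484/0.3516 ≈ 159.963 μg/mL.
Trough 160.0 μg/mL vs MEC 201 μg/mL: subtherapeutic.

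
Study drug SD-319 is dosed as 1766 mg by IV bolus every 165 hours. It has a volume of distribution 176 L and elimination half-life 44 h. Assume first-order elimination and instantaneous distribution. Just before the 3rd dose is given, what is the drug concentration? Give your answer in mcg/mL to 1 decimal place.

f = (1/2)^(τ/t½) = (1/2)^(165/44) ≈ 0.0743.
C₀ = D/Vd = 1766/176 ≈ 10.034 mcg/mL.
Before the 3rd dose, 2 doses have been given. Superposition: Cmin = C₀·(f + f²).
≈ 10.034 × (0.0743 + 0.0055) ≈ 10.034 × 0.0798 ≈ 0.801 mcg/mL.

0.8 mcg/mL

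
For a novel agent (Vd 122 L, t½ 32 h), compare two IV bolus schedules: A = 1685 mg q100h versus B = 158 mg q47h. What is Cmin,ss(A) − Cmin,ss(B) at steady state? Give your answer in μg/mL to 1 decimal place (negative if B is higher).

Regimen A: f = (1/2)^(100/32) ≈ 0.1146; Cmin,ss = (1685/122)·f/(1−f) ≈ 1.788 μg/mL.
Regimen B: f = (1/2)^(47/32) ≈ 0.3613; Cmin,ss = (158/122)·f/(1−f) ≈ 0.733 μg/mL.
Difference ≈ 1.788 − 0.733 ≈ 1.055 μg/mL.

1.1 μg/mL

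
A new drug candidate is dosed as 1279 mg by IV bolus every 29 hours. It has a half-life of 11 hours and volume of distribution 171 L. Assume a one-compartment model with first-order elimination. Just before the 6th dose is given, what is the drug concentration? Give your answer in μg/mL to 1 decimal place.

f = (1/2)^(τ/t½) = (1/2)^(29/11) ≈ 0.1608.
C₀ = D/Vd = 1279/171 ≈ 7.480 μg/mL.
Before the 6th dose, 5 doses have been given. Superposition: Cmin = C₀·(f + f² + … + f^5).
≈ 7.480 × (0.1608 + 0.0259 + 0.0042 + 0.0007 + 0.0001) ≈ 7.480 × 0.1917 ≈ 1.434 μg/mL.

1.4 μg/mL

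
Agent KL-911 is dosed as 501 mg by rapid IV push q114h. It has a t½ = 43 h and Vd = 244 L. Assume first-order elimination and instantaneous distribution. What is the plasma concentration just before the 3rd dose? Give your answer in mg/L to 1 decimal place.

0.4 mg/L

f = (1/2)^(τ/t½) = (1/2)^(114/43) ≈ 0.1592.
C₀ = D/Vd = 501/244 ≈ 2.053 mg/L.
Before the 3rd dose, 2 doses have been given. Superposition: Cmin = C₀·(f + f²).
≈ 2.053 × (0.1592 + 0.0253) ≈ 2.053 × 0.1845 ≈ 0.379 mg/L.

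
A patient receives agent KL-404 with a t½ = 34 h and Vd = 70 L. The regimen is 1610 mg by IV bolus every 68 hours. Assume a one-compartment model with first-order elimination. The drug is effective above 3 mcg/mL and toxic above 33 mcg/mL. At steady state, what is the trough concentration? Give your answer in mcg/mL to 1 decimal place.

τ = 68 h = 2 half-lives, so f = (1/2)^2 = 0.25.
Accumulation ratio R = 1/(1 − f) = 1/0.75 = 4/3.
Single-dose peak C₀ = D/Vd = 1610/70 = 23 mcg/mL.
Steady-state peak Cmax,ss = C₀·R = 23 × 4/3 ≈ 30.667 mcg/mL.
Steady-state trough Cmin,ss = Cmax,ss·f ≈ 30.667 × 0.25 ≈ 7.667 mcg/mL.
Trough 7.7 mcg/mL vs MEC 3 mcg/mL: adequate.

7.7 mcg/mL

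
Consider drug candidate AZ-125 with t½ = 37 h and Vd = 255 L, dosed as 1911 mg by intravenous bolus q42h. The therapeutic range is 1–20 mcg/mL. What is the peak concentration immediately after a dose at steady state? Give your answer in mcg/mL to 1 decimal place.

Over one 42-h interval, 42/37 ≈ 1.1351 half-lives elapse, leaving f ≈ 0.4553 of each dose.
At steady state, accumulation factor R = 1/(1 − e^(−kτ)) ≈ 1.8359.
Single-dose peak C₀ = D/Vd = 1911/255 ≈ 7.494 mcg/mL.
Steady-state peak Cmax,ss = C₀·R ≈ 7.494 × 1.8359 ≈ 13.758 mcg/mL.
Peak 13.8 mcg/mL vs MTC 20 mcg/mL: below toxic threshold.

13.8 mcg/mL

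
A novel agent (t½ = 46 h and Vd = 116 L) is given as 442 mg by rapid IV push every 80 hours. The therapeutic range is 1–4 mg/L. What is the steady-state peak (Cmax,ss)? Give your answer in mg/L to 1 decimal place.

5.4 mg/L

τ/t½ = 80/46 ≈ 1.7391, so fraction remaining f = (1/2)^(80/46) ≈ 0.2996.
At steady state, accumulation factor R = 1/(1 − e^(−kτ)) ≈ 1.4278.
Single-dose peak C₀ = D/Vd = 442/116 ≈ 3.810 mg/L.
Steady-state peak Cmax,ss = C₀·R ≈ 3.810 × 1.4278 ≈ 5.440 mg/L.
Peak 5.4 mg/L vs MTC 4 mg/L: exceeds toxic threshold.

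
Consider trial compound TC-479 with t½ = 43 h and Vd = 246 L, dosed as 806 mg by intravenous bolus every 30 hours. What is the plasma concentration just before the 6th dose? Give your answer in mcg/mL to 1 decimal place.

4.8 mcg/mL

f = (1/2)^(τ/t½) = (1/2)^(30/43) ≈ 0.6166.
C₀ = D/Vd = 806/246 ≈ 3.276 mcg/mL.
Before the 6th dose, 5 doses have been given. Superposition: Cmin = C₀·(f + f² + … + f^5).
≈ 3.276 × (0.6166 + 0.3802 + 0.2344 + 0.1445 + 0.0891) ≈ 3.276 × 1.4648 ≈ 4.799 mcg/mL.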